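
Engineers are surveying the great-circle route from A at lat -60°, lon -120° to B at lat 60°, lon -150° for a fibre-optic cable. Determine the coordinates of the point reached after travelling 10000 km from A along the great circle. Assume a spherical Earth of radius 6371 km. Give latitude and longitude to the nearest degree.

Convert each endpoint to a unit vector on the sphere (x = cos φ cos λ, y = cos φ sin λ, z = sin φ).
The central angle between the endpoints is δ = arccos(p₁·p₂) ≈ 2.134 rad (122.2°). The total great-circle distance is δ·R ≈ 2.134 × 6371 ≈ 13593 km, so the target fraction is f = 10000/13593 ≈ 0.736.
Interpolate at f ≈ 0.736 with slerp weights a = sin((1−f)δ)/sin δ ≈ 0.632, b = sin(fδ)/sin δ ≈ 1.182.
p = a·p₁ + b·p₂ ≈ (-0.670, -0.569, 0.477); φ = arcsin(p_z) ≈ 28.47°, λ = atan2(p_y, p_x) ≈ -139.65°.

≈ lat 28°, lon -140°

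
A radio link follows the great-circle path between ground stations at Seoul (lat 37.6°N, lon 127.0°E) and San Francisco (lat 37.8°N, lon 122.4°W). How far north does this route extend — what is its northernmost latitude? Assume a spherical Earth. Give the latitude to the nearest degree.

The great circle lies in the plane with unit normal n̂ = (p₁ × p₂)/|p₁ × p₂|.
Here n̂_z ≈ +0.593; the vertex latitude is φ_max = arccos|n̂_z| ≈ 53.6°.
Check via Clairaut: cos φ_max = |cos φ₁| · sin C = cos(37.6°)·sin(48.5°) ≈ 0.593, again giving ≈ 53.6°.

≈ 54°N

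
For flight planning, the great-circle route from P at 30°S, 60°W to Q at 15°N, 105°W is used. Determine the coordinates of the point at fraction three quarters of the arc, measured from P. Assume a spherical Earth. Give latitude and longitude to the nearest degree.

Write both endpoints as unit vectors p₁, p₂ with components (cos φ cos λ, cos φ sin λ, sin φ).
The central angle between the endpoints is δ = arccos(p₁·p₂) ≈ 1.090 rad (62.5°).
Interpolate at f = 3/4 with slerp weights a = sin((1−f)δ)/sin δ ≈ 0.304, b = sin(fδ)/sin δ ≈ 0.823.
p = a·p₁ + b·p₂ ≈ (-0.074, -0.995, 0.061); φ = arcsin(p_z) ≈ 3.51°, λ = atan2(p_y, p_x) ≈ -94.26°.

≈ 4°N, 94°W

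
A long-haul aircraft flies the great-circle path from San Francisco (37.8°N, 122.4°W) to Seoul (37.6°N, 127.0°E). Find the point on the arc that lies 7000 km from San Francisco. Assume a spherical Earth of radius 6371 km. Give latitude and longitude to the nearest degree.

≈ 48°N, 147°E

Convert each endpoint to a unit vector on the sphere (x = cos φ cos λ, y = cos φ sin λ, z = sin φ).
The central angle between the endpoints is δ = arccos(p₁·p₂) ≈ 1.416 rad (81.2°). The total great-circle distance is δ·R ≈ 1.416 × 6371 ≈ 9024 km, so the target fraction is f = 7000/9024 ≈ 0.776.
Interpolate at f ≈ 0.776 with slerp weights a = sin((1−f)δ)/sin δ ≈ 0.316, b = sin(fδ)/sin δ ≈ 0.901.
p = a·p₁ + b·p₂ ≈ (-0.564, 0.359, 0.744); φ = arcsin(p_z) ≈ 48.05°, λ = atan2(p_y, p_x) ≈ 147.48°.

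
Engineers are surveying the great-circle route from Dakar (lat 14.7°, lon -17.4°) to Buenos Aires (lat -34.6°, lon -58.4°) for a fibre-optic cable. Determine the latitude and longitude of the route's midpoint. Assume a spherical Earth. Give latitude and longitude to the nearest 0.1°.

From cos δ = sin φ₁ sin φ₂ + cos φ₁ cos φ₂ cos Δλ, the central angle is δ ≈ 1.096 rad (62.8°).
Interpolate at f = 1/2 with slerp weights a = sin((1−f)δ)/sin δ ≈ 0.586, b = sin(fδ)/sin δ ≈ 0.586.
p = a·p₁ + b·p₂ ≈ (0.793, -0.580, -0.184); φ = arcsin(p_z) ≈ -10.60°, λ = atan2(p_y, p_x) ≈ -36.18°.

≈ lat -10.6°, lon -36.2°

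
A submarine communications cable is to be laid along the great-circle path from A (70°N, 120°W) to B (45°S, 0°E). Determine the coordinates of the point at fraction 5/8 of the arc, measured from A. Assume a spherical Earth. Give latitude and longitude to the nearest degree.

Write both endpoints as unit vectors p₁, p₂ with components (cos φ cos λ, cos φ sin λ, sin φ).
The central angle between the endpoints is δ = arccos(p₁·p₂) ≈ 2.474 rad (141.8°).
Interpolate at f = 5/8 with slerp weights a = sin((1−f)δ)/sin δ ≈ 1.293, b = sin(fδ)/sin δ ≈ 1.615.
p = a·p₁ + b·p₂ ≈ (0.921, -0.383, 0.073); φ = arcsin(p_z) ≈ 4.18°, λ = atan2(p_y, p_x) ≈ -22.58°.

≈ (4°N, 23°W)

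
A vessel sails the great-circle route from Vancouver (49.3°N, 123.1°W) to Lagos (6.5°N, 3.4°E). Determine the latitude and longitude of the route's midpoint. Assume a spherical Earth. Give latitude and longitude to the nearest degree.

Convert each endpoint to a unit vector on the sphere (x = cos φ cos λ, y = cos φ sin λ, z = sin φ).
The central angle between the endpoints is δ = arccos(p₁·p₂) ≈ 1.875 rad (107.4°).
Interpolate at f = 1/2 with slerp weights a = sin((1−f)δ)/sin δ ≈ 0.845, b = sin(fδ)/sin δ ≈ 0.845.
p = a·p₁ + b·p₂ ≈ (0.537, -0.412, 0.736); φ = arcsin(p_z) ≈ 47.41°, λ = atan2(p_y, p_x) ≈ -37.47°.

≈ (47°N, 37°W)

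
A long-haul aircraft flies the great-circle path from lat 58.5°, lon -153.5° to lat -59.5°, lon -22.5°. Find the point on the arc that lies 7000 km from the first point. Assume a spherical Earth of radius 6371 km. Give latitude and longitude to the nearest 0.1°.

Convert each endpoint to a unit vector on the sphere (x = cos φ cos λ, y = cos φ sin λ, z = sin φ).
The central angle between the endpoints is δ = arccos(p₁·p₂) ≈ 2.711 rad (155.3°). The total great-circle distance is δ·R ≈ 2.711 × 6371 ≈ 17271 km, so the target fraction is f = 7000/17271 ≈ 0.405.
Interpolate at f ≈ 0.405 with slerp weights a = sin((1−f)δ)/sin δ ≈ 2.393, b = sin(fδ)/sin δ ≈ 2.133.
p = a·p₁ + b·p₂ ≈ (-0.119, -0.972, 0.202); φ = arcsin(p_z) ≈ 11.68°, λ = atan2(p_y, p_x) ≈ -96.96°.

≈ lat 11.7°, lon -97.0°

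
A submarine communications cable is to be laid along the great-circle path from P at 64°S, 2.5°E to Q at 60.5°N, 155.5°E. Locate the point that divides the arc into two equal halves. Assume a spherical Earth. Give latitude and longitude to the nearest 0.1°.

Convert each endpoint to a unit vector on the sphere (x = cos φ cos λ, y = cos φ sin λ, z = sin φ).
The central angle between the endpoints is δ = arccos(p₁·p₂) ≈ 2.916 rad (167.1°).
Interpolate at f = 1/2 with slerp weights a = sin((1−f)δ)/sin δ ≈ 4.437, b = sin(fδ)/sin δ ≈ 4.437.
p = a·p₁ + b·p₂ ≈ (-0.045, 0.991, -0.126); φ = arcsin(p_z) ≈ -7.25°, λ = atan2(p_y, p_x) ≈ 92.60°.

≈ 7.2°S, 92.6°E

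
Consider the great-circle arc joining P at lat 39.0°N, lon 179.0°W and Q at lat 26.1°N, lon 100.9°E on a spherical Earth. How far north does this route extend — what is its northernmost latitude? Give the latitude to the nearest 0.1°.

The great circle lies in the plane with unit normal n̂ = (p₁ × p₂)/|p₁ × p₂|.
Here n̂_z ≈ -0.749; the vertex latitude is φ_max = arccos|n̂_z| ≈ 41.5°.
Check via Clairaut: cos φ_max = |cos φ₁| · sin C = cos(39.0°)·sin(74.5°) ≈ 0.749, again giving ≈ 41.5°.

≈ 41.5°N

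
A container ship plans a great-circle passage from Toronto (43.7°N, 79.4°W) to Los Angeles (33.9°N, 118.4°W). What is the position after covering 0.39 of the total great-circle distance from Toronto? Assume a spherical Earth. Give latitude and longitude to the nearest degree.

The haversine formula gives a central angle δ ≈ 0.552 rad (31.6°) between the endpoints.
Interpolate at f = 0.39 with slerp weights a = sin((1−f)δ)/sin δ ≈ 0.630, b = sin(fδ)/sin δ ≈ 0.407.
p = a·p₁ + b·p₂ ≈ (-0.077, -0.745, 0.662); φ = arcsin(p_z) ≈ 41.49°, λ = atan2(p_y, p_x) ≈ -95.90°.

≈ (41°N, 96°W)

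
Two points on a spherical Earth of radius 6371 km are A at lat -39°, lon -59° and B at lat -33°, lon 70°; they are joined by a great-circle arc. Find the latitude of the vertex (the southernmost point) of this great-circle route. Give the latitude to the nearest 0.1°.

The great circle lies in the plane with unit normal n̂ = (p₁ × p₂)/|p₁ × p₂|.
Here n̂_z ≈ +0.508; the vertex latitude is φ_max = arccos|n̂_z| ≈ 59.5°.
Check via Clairaut: cos φ_max = |cos φ₁| · sin C = cos(39.0°)·sin(139.2°) ≈ 0.508, again giving ≈ 59.5°.

≈ -59.5°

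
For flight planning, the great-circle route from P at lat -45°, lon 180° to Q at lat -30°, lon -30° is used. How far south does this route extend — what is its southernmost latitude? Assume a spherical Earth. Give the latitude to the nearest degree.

The great circle lies in the plane with unit normal n̂ = (p₁ × p₂)/|p₁ × p₂|.
Here n̂_z ≈ +0.311; the vertex latitude is φ_max = arccos|n̂_z| ≈ 71.9°.
Check via Clairaut: cos φ_max = |cos φ₁| · sin C = cos(45.0°)·sin(153.9°) ≈ 0.311, again giving ≈ 71.9°.

≈ -72°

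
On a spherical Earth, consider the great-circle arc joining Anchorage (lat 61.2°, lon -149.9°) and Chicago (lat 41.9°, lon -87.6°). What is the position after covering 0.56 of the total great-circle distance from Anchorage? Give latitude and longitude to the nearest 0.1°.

The haversine formula gives a central angle δ ≈ 0.720 rad (41.2°) between the endpoints.
Interpolate at f = 0.56 with slerp weights a = sin((1−f)δ)/sin δ ≈ 0.472, b = sin(fδ)/sin δ ≈ 0.595.
p = a·p₁ + b·p₂ ≈ (-0.178, -0.557, 0.811); φ = arcsin(p_z) ≈ 54.23°, λ = atan2(p_y, p_x) ≈ -107.77°.

≈ lat 54.2°, lon -107.8°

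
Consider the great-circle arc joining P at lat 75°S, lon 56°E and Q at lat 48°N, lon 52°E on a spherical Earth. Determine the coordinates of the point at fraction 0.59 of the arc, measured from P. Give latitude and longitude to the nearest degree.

≈ lat 2°S, lon 53°E

Write both endpoints as unit vectors p₁, p₂ with components (cos φ cos λ, cos φ sin λ, sin φ).
The central angle between the endpoints is δ = arccos(p₁·p₂) ≈ 2.147 rad (123.0°).
Interpolate at f = 0.59 with slerp weights a = sin((1−f)δ)/sin δ ≈ 0.920, b = sin(fδ)/sin δ ≈ 1.138.
p = a·p₁ + b·p₂ ≈ (0.602, 0.797, -0.042); φ = arcsin(p_z) ≈ -2.43°, λ = atan2(p_y, p_x) ≈ 52.95°.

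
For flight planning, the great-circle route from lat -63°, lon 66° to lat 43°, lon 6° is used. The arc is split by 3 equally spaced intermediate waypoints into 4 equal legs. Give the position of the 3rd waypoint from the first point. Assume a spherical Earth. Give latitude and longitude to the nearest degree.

≈ lat 16°, lon 19°

Write both endpoints as unit vectors p₁, p₂ with components (cos φ cos λ, cos φ sin λ, sin φ).
The central angle between the endpoints is δ = arccos(p₁·p₂) ≈ 2.028 rad (116.2°).
Interpolate at f = 3/4 with slerp weights a = sin((1−f)δ)/sin δ ≈ 0.541, b = sin(fδ)/sin δ ≈ 1.113.
p = a·p₁ + b·p₂ ≈ (0.910, 0.310, 0.277); φ = arcsin(p_z) ≈ 16.08°, λ = atan2(p_y, p_x) ≈ 18.80°.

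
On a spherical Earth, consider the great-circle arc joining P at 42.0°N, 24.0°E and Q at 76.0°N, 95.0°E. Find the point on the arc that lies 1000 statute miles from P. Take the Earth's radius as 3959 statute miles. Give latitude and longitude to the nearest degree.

Write both endpoints as unit vectors p₁, p₂ with components (cos φ cos λ, cos φ sin λ, sin φ).
The central angle between the endpoints is δ = arccos(p₁·p₂) ≈ 0.784 rad (44.9°). The total great-circle distance is δ·R ≈ 0.784 × 3959 ≈ 3106 mi, so the target fraction is f = 1000/3106 ≈ 0.322.
Interpolate at f ≈ 0.322 with slerp weights a = sin((1−f)δ)/sin δ ≈ 0.718, b = sin(fδ)/sin δ ≈ 0.354.
p = a·p₁ + b·p₂ ≈ (0.480, 0.302, 0.824); φ = arcsin(p_z) ≈ 55.45°, λ = atan2(p_y, p_x) ≈ 32.20°.

≈ 55°N, 32°E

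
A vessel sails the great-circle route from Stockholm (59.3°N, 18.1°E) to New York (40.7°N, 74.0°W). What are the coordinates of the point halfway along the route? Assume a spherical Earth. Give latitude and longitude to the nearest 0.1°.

Write both endpoints as unit vectors p₁, p₂ with components (cos φ cos λ, cos φ sin λ, sin φ).
The central angle between the endpoints is δ = arccos(p₁·p₂) ≈ 0.993 rad (56.9°).
Interpolate at f = 1/2 with slerp weights a = sin((1−f)δ)/sin δ ≈ 0.569, b = sin(fδ)/sin δ ≈ 0.569.
p = a·p₁ + b·p₂ ≈ (0.395, -0.324, 0.860); φ = arcsin(p_z) ≈ 59.28°, λ = atan2(p_y, p_x) ≈ -39.39°.

≈ (59.3°N, 39.4°W)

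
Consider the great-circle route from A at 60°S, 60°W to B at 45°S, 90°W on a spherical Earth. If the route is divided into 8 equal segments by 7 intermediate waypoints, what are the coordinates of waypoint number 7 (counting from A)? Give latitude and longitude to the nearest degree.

≈ 47°S, 87°W

The haversine formula gives a central angle δ ≈ 0.406 rad (23.3°) between the endpoints.
Interpolate at f = 7/8 with slerp weights a = sin((1−f)δ)/sin δ ≈ 0.128, b = sin(fδ)/sin δ ≈ 0.881.
p = a·p₁ + b·p₂ ≈ (0.032, -0.678, -0.734); φ = arcsin(p_z) ≈ -47.22°, λ = atan2(p_y, p_x) ≈ -87.29°.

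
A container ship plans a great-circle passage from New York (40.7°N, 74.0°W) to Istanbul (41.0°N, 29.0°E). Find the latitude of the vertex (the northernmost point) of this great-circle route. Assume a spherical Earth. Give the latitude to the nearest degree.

The great circle lies in the plane with unit normal n̂ = (p₁ × p₂)/|p₁ × p₂|.
Here n̂_z ≈ +0.584; the vertex latitude is φ_max = arccos|n̂_z| ≈ 54.2°.
Check via Clairaut: cos φ_max = |cos φ₁| · sin C = cos(40.7°)·sin(50.4°) ≈ 0.584, again giving ≈ 54.2°.

≈ 54°N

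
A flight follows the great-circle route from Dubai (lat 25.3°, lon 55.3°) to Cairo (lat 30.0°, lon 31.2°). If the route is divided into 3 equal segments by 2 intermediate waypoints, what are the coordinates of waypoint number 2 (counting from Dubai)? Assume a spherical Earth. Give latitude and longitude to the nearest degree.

Convert each endpoint to a unit vector on the sphere (x = cos φ cos λ, y = cos φ sin λ, z = sin φ).
The central angle between the endpoints is δ = arccos(p₁·p₂) ≈ 0.381 rad (21.8°).
Interpolate at f = 2/3 with slerp weights a = sin((1−f)δ)/sin δ ≈ 0.341, b = sin(fδ)/sin δ ≈ 0.676.
p = a·p₁ + b·p₂ ≈ (0.676, 0.556, 0.483); φ = arcsin(p_z) ≈ 28.91°, λ = atan2(p_y, p_x) ≈ 39.46°.

≈ lat 29°, lon 39°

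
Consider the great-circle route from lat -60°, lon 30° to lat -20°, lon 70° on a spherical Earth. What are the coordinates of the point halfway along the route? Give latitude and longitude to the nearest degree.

Convert each endpoint to a unit vector on the sphere (x = cos φ cos λ, y = cos φ sin λ, z = sin φ).
The central angle between the endpoints is δ = arccos(p₁·p₂) ≈ 0.855 rad (49.0°).
Interpolate at f = 1/2 with slerp weights a = sin((1−f)δ)/sin δ ≈ 0.549, b = sin(fδ)/sin δ ≈ 0.549.
p = a·p₁ + b·p₂ ≈ (0.415, 0.623, -0.664); φ = arcsin(p_z) ≈ -41.59°, λ = atan2(p_y, p_x) ≈ 56.34°.

≈ lat -42°, lon 56°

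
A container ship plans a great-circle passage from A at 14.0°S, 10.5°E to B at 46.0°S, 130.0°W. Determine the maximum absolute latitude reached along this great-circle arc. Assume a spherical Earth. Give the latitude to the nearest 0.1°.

≈ 62.8°S

The great circle lies in the plane with unit normal n̂ = (p₁ × p₂)/|p₁ × p₂|.
Here n̂_z ≈ -0.457; the vertex latitude is φ_max = arccos|n̂_z| ≈ 62.8°.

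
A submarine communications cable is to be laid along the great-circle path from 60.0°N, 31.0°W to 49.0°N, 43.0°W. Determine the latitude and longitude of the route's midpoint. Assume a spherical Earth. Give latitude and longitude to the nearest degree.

≈ 55°N, 38°W

From cos δ = sin φ₁ sin φ₂ + cos φ₁ cos φ₂ cos Δλ, the central angle is δ ≈ 0.226 rad (13.0°).
Interpolate at f = 1/2 with slerp weights a = sin((1−f)δ)/sin δ ≈ 0.503, b = sin(fδ)/sin δ ≈ 0.503.
p = a·p₁ + b·p₂ ≈ (0.457, -0.355, 0.816); φ = arcsin(p_z) ≈ 54.65°, λ = atan2(p_y, p_x) ≈ -37.81°.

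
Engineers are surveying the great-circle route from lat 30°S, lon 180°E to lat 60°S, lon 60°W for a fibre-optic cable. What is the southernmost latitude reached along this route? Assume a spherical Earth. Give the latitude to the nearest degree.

The great circle lies in the plane with unit normal n̂ = (p₁ × p₂)/|p₁ × p₂|.
Here n̂_z ≈ +0.384; the vertex latitude is φ_max = arccos|n̂_z| ≈ 67.4°.
Check via Clairaut: cos φ_max = |cos φ₁| · sin C = cos(30.0°)·sin(153.7°) ≈ 0.384, again giving ≈ 67.4°.

≈ 67°S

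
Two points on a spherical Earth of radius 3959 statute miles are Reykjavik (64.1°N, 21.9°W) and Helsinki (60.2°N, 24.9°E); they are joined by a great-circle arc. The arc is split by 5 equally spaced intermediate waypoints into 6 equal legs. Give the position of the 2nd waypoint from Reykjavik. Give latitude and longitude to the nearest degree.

Write both endpoints as unit vectors p₁, p₂ with components (cos φ cos λ, cos φ sin λ, sin φ).
The central angle between the endpoints is δ = arccos(p₁·p₂) ≈ 0.379 rad (21.7°).
Interpolate at f = 2/6 with slerp weights a = sin((1−f)δ)/sin δ ≈ 0.676, b = sin(fδ)/sin δ ≈ 0.341.
p = a·p₁ + b·p₂ ≈ (0.427, -0.039, 0.903); φ = arcsin(p_z) ≈ 64.59°, λ = atan2(p_y, p_x) ≈ -5.19°.

≈ 65°N, 5°W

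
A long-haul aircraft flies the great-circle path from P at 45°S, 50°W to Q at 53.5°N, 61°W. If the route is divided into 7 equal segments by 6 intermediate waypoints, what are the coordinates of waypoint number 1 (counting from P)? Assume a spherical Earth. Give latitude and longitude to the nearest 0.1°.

≈ 30.9°S, 51.9°W

The haversine formula gives a central angle δ ≈ 1.727 rad (98.9°) between the endpoints.
Interpolate at f = 1/7 with slerp weights a = sin((1−f)δ)/sin δ ≈ 1.008, b = sin(fδ)/sin δ ≈ 0.247.
p = a·p₁ + b·p₂ ≈ (0.530, -0.675, -0.514); φ = arcsin(p_z) ≈ -30.94°, λ = atan2(p_y, p_x) ≈ -51.87°.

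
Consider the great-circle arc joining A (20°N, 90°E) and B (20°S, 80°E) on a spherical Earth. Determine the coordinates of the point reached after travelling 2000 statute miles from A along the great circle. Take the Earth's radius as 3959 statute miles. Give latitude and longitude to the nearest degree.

≈ (8°S, 83°E)

Convert each endpoint to a unit vector on the sphere (x = cos φ cos λ, y = cos φ sin λ, z = sin φ).
The central angle between the endpoints is δ = arccos(p₁·p₂) ≈ 0.719 rad (41.2°). The total great-circle distance is δ·R ≈ 0.719 × 3959 ≈ 2846 mi, so the target fraction is f = 2000/2846 ≈ 0.703.
Interpolate at f ≈ 0.703 with slerp weights a = sin((1−f)δ)/sin δ ≈ 0.322, b = sin(fδ)/sin δ ≈ 0.735.
p = a·p₁ + b·p₂ ≈ (0.120, 0.983, -0.141); φ = arcsin(p_z) ≈ -8.12°, λ = atan2(p_y, p_x) ≈ 83.04°.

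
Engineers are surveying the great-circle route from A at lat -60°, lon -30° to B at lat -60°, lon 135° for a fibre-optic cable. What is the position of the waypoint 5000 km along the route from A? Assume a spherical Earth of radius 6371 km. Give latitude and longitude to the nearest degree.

From cos δ = sin φ₁ sin φ₂ + cos φ₁ cos φ₂ cos Δλ, the central angle is δ ≈ 1.037 rad (59.4°). The total great-circle distance is δ·R ≈ 1.037 × 6371 ≈ 6609 km, so the target fraction is f = 5000/6609 ≈ 0.757.
Interpolate at f ≈ 0.757 with slerp weights a = sin((1−f)δ)/sin δ ≈ 0.290, b = sin(fδ)/sin δ ≈ 0.821.
p = a·p₁ + b·p₂ ≈ (-0.165, 0.218, -0.962); φ = arcsin(p_z) ≈ -74.17°, λ = atan2(p_y, p_x) ≈ 127.09°.

≈ lat -74°, lon 127°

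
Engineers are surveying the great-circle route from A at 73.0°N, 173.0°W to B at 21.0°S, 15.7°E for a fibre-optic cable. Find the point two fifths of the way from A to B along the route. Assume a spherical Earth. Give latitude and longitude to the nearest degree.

≈ 56°N, 21°E

From cos δ = sin φ₁ sin φ₂ + cos φ₁ cos φ₂ cos Δλ, the central angle is δ ≈ 2.230 rad (127.8°).
Interpolate at f = 2/5 with slerp weights a = sin((1−f)δ)/sin δ ≈ 1.231, b = sin(fδ)/sin δ ≈ 0.985.
p = a·p₁ + b·p₂ ≈ (0.528, 0.205, 0.824); φ = arcsin(p_z) ≈ 55.52°, λ = atan2(p_y, p_x) ≈ 21.22°.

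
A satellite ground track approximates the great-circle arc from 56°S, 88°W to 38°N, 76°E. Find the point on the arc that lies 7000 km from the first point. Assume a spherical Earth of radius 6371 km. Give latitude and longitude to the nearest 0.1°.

≈ 50.6°S, 33.5°E

Write both endpoints as unit vectors p₁, p₂ with components (cos φ cos λ, cos φ sin λ, sin φ).
The central angle between the endpoints is δ = arccos(p₁·p₂) ≈ 2.776 rad (159.1°). The total great-circle distance is δ·R ≈ 2.776 × 6371 ≈ 17687 km, so the target fraction is f = 7000/17687 ≈ 0.396.
Interpolate at f ≈ 0.396 with slerp weights a = sin((1−f)δ)/sin δ ≈ 2.783, b = sin(fδ)/sin δ ≈ 2.493.
p = a·p₁ + b·p₂ ≈ (0.529, 0.351, -0.772); φ = arcsin(p_z) ≈ -50.57°, λ = atan2(p_y, p_x) ≈ 33.52°.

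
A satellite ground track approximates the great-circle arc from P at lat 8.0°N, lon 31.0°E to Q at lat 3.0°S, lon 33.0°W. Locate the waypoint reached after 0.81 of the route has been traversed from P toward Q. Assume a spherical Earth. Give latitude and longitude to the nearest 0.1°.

From cos δ = sin φ₁ sin φ₂ + cos φ₁ cos φ₂ cos Δλ, the central angle is δ ≈ 1.130 rad (64.8°).
Interpolate at f = 0.81 with slerp weights a = sin((1−f)δ)/sin δ ≈ 0.236, b = sin(fδ)/sin δ ≈ 0.877.
p = a·p₁ + b·p₂ ≈ (0.934, -0.357, -0.013); φ = arcsin(p_z) ≈ -0.75°, λ = atan2(p_y, p_x) ≈ -20.89°.

≈ lat 0.7°S, lon 20.9°W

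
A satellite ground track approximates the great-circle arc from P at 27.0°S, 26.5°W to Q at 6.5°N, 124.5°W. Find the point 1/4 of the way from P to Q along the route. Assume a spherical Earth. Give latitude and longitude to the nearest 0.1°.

≈ 23.4°S, 53.9°W

Convert each endpoint to a unit vector on the sphere (x = cos φ cos λ, y = cos φ sin λ, z = sin φ).
The central angle between the endpoints is δ = arccos(p₁·p₂) ≈ 1.746 rad (100.1°).
Interpolate at f = 1/4 with slerp weights a = sin((1−f)δ)/sin δ ≈ 0.981, b = sin(fδ)/sin δ ≈ 0.429.
p = a·p₁ + b·p₂ ≈ (0.541, -0.742, -0.397); φ = arcsin(p_z) ≈ -23.38°, λ = atan2(p_y, p_x) ≈ -53.91°.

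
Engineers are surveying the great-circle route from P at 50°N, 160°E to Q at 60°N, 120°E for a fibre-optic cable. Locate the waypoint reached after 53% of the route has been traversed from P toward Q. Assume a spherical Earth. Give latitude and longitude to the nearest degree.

Convert each endpoint to a unit vector on the sphere (x = cos φ cos λ, y = cos φ sin λ, z = sin φ).
The central angle between the endpoints is δ = arccos(p₁·p₂) ≈ 0.428 rad (24.5°).
Interpolate at f = 0.53 with slerp weights a = sin((1−f)δ)/sin δ ≈ 0.481, b = sin(fδ)/sin δ ≈ 0.542.
p = a·p₁ + b·p₂ ≈ (-0.426, 0.340, 0.838); φ = arcsin(p_z) ≈ 56.94°, λ = atan2(p_y, p_x) ≈ 141.38°.

≈ 57°N, 141°E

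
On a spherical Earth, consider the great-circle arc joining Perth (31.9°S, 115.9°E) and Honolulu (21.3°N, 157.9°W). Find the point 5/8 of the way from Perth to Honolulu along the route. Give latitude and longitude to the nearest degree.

Convert each endpoint to a unit vector on the sphere (x = cos φ cos λ, y = cos φ sin λ, z = sin φ).
The central angle between the endpoints is δ = arccos(p₁·p₂) ≈ 1.711 rad (98.0°).
Interpolate at f = 5/8 with slerp weights a = sin((1−f)δ)/sin δ ≈ 0.604, b = sin(fδ)/sin δ ≈ 0.885.
p = a·p₁ + b·p₂ ≈ (-0.989, 0.151, 0.002); φ = arcsin(p_z) ≈ 0.13°, λ = atan2(p_y, p_x) ≈ 171.31°.

≈ 0°N, 171°E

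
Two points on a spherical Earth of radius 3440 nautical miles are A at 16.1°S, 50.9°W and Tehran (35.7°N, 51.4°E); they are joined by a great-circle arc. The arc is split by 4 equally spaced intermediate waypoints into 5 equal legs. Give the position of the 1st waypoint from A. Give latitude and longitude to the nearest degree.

From cos δ = sin φ₁ sin φ₂ + cos φ₁ cos φ₂ cos Δλ, the central angle is δ ≈ 1.905 rad (109.1°).
Interpolate at f = 1/5 with slerp weights a = sin((1−f)δ)/sin δ ≈ 1.057, b = sin(fδ)/sin δ ≈ 0.394.
p = a·p₁ + b·p₂ ≈ (0.840, -0.539, -0.064); φ = arcsin(p_z) ≈ -3.64°, λ = atan2(p_y, p_x) ≈ -32.66°.

≈ 4°S, 33°W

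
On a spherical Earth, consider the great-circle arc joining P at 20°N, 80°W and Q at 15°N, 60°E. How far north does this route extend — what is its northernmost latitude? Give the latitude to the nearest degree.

≈ 43°N

The great circle lies in the plane with unit normal n̂ = (p₁ × p₂)/|p₁ × p₂|.
Here n̂_z ≈ +0.734; the vertex latitude is φ_max = arccos|n̂_z| ≈ 42.8°.
Check via Clairaut: cos φ_max = |cos φ₁| · sin C = cos(20.0°)·sin(51.4°) ≈ 0.734, again giving ≈ 42.8°.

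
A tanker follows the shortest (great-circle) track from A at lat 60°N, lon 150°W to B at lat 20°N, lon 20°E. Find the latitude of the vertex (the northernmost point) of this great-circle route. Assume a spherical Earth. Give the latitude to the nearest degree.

≈ 85°N

The great circle lies in the plane with unit normal n̂ = (p₁ × p₂)/|p₁ × p₂|.
Here n̂_z ≈ +0.083; the vertex latitude is φ_max = arccos|n̂_z| ≈ 85.3°.
Check via Clairaut: cos φ_max = |cos φ₁| · sin C = cos(60.0°)·sin(9.5°) ≈ 0.083, again giving ≈ 85.3°.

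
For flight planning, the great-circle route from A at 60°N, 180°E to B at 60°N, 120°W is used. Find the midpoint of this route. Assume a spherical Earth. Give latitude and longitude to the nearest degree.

Convert each endpoint to a unit vector on the sphere (x = cos φ cos λ, y = cos φ sin λ, z = sin φ).
The central angle between the endpoints is δ = arccos(p₁·p₂) ≈ 0.505 rad (29.0°).
Interpolate at f = 1/2 with slerp weights a = sin((1−f)δ)/sin δ ≈ 0.516, b = sin(fδ)/sin δ ≈ 0.516.
p = a·p₁ + b·p₂ ≈ (-0.387, -0.224, 0.894); φ = arcsin(p_z) ≈ 63.43°, λ = atan2(p_y, p_x) ≈ -150.00°.

≈ 63°N, 150°W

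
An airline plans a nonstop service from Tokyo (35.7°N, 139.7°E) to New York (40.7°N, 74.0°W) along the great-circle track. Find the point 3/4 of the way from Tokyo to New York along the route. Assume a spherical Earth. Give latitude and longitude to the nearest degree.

Write both endpoints as unit vectors p₁, p₂ with components (cos φ cos λ, cos φ sin λ, sin φ).
The central angle between the endpoints is δ = arccos(p₁·p₂) ≈ 1.703 rad (97.6°).
Interpolate at f = 3/4 with slerp weights a = sin((1−f)δ)/sin δ ≈ 0.417, b = sin(fδ)/sin δ ≈ 0.966.
p = a·p₁ + b·p₂ ≈ (-0.056, -0.485, 0.873); φ = arcsin(p_z) ≈ 60.78°, λ = atan2(p_y, p_x) ≈ -96.62°.

≈ (61°N, 97°W)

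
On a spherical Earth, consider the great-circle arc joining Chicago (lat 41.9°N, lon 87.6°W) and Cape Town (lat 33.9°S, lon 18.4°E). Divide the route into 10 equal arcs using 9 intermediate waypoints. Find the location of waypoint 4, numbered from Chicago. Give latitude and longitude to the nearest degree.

The haversine formula gives a central angle δ ≈ 2.145 rad (122.9°) between the endpoints.
Interpolate at f = 4/10 with slerp weights a = sin((1−f)δ)/sin δ ≈ 1.143, b = sin(fδ)/sin δ ≈ 0.901.
p = a·p₁ + b·p₂ ≈ (0.745, -0.614, 0.261); φ = arcsin(p_z) ≈ 15.13°, λ = atan2(p_y, p_x) ≈ -39.50°.

≈ lat 15°N, lon 39°W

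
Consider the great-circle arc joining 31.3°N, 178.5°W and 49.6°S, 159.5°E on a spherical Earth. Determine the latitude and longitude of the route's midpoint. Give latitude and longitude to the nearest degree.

The haversine formula gives a central angle δ ≈ 1.453 rad (83.2°) between the endpoints.
Interpolate at f = 1/2 with slerp weights a = sin((1−f)δ)/sin δ ≈ 0.669, b = sin(fδ)/sin δ ≈ 0.669.
p = a·p₁ + b·p₂ ≈ (-0.977, 0.137, -0.162); φ = arcsin(p_z) ≈ -9.32°, λ = atan2(p_y, p_x) ≈ 172.03°.

≈ 9°S, 172°E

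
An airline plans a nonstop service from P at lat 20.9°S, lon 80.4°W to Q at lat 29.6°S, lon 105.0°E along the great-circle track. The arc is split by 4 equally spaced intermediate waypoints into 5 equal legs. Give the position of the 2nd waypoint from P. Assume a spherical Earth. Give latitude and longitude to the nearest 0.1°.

≈ lat 71.8°S, lon 95.8°W

Write both endpoints as unit vectors p₁, p₂ with components (cos φ cos λ, cos φ sin λ, sin φ).
The central angle between the endpoints is δ = arccos(p₁·p₂) ≈ 2.256 rad (129.2°).
Interpolate at f = 2/5 with slerp weights a = sin((1−f)δ)/sin δ ≈ 1.261, b = sin(fδ)/sin δ ≈ 1.013.
p = a·p₁ + b·p₂ ≈ (-0.032, -0.310, -0.950); φ = arcsin(p_z) ≈ -71.82°, λ = atan2(p_y, p_x) ≈ -95.81°.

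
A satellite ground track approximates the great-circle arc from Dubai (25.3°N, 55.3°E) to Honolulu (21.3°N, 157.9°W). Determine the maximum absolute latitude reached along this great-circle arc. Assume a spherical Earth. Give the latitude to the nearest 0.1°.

≈ 56.5°N

The great circle lies in the plane with unit normal n̂ = (p₁ × p₂)/|p₁ × p₂|.
Here n̂_z ≈ +0.552; the vertex latitude is φ_max = arccos|n̂_z| ≈ 56.5°.
Check via Clairaut: cos φ_max = |cos φ₁| · sin C = cos(25.3°)·sin(37.6°) ≈ 0.552, again giving ≈ 56.5°.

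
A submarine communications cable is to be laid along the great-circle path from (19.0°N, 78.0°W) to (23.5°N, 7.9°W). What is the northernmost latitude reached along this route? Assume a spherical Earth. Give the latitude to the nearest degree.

≈ 26°N

The great circle lies in the plane with unit normal n̂ = (p₁ × p₂)/|p₁ × p₂|.
Here n̂_z ≈ +0.901; the vertex latitude is φ_max = arccos|n̂_z| ≈ 25.8°.
Check via Clairaut: cos φ_max = |cos φ₁| · sin C = cos(19.0°)·sin(72.3°) ≈ 0.901, again giving ≈ 25.8°.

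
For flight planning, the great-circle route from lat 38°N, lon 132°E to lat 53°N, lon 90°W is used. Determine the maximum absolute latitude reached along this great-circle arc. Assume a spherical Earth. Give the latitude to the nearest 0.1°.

The great circle lies in the plane with unit normal n̂ = (p₁ × p₂)/|p₁ × p₂|.
Here n̂_z ≈ +0.320; the vertex latitude is φ_max = arccos|n̂_z| ≈ 71.3°.
Check via Clairaut: cos φ_max = |cos φ₁| · sin C = cos(38.0°)·sin(24.0°) ≈ 0.320, again giving ≈ 71.3°.

≈ 71.3°N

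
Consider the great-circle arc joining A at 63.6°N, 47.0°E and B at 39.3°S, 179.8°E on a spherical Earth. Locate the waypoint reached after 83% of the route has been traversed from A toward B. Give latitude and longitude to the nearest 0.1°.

From cos δ = sin φ₁ sin φ₂ + cos φ₁ cos φ₂ cos Δλ, the central angle is δ ≈ 2.500 rad (143.2°).
Interpolate at f = 0.83 with slerp weights a = sin((1−f)δ)/sin δ ≈ 0.689, b = sin(fδ)/sin δ ≈ 1.463.
p = a·p₁ + b·p₂ ≈ (-0.923, 0.228, -0.310); φ = arcsin(p_z) ≈ -18.03°, λ = atan2(p_y, p_x) ≈ 166.13°.

≈ 18.0°S, 166.1°E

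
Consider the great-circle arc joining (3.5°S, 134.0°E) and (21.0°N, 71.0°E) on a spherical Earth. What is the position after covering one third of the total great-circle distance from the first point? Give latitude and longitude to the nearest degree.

Convert each endpoint to a unit vector on the sphere (x = cos φ cos λ, y = cos φ sin λ, z = sin φ).
The central angle between the endpoints is δ = arccos(p₁·p₂) ≈ 1.158 rad (66.3°).
Interpolate at f = 1/3 with slerp weights a = sin((1−f)δ)/sin δ ≈ 0.762, b = sin(fδ)/sin δ ≈ 0.411.
p = a·p₁ + b·p₂ ≈ (-0.403, 0.910, 0.101); φ = arcsin(p_z) ≈ 5.79°, λ = atan2(p_y, p_x) ≈ 113.90°.

≈ (6°N, 114°E)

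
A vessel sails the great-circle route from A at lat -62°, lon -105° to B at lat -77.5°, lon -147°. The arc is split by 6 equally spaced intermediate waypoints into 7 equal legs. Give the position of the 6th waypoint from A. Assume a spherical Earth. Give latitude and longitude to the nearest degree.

The haversine formula gives a central angle δ ≈ 0.355 rad (20.4°) between the endpoints.
Interpolate at f = 6/7 with slerp weights a = sin((1−f)δ)/sin δ ≈ 0.146, b = sin(fδ)/sin δ ≈ 0.862.
p = a·p₁ + b·p₂ ≈ (-0.174, -0.168, -0.970); φ = arcsin(p_z) ≈ -76.01°, λ = atan2(p_y, p_x) ≈ -136.08°.

≈ lat -76°, lon -136°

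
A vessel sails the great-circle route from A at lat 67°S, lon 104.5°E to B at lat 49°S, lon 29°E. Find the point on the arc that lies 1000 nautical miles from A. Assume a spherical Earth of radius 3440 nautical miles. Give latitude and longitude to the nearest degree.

≈ lat 65°S, lon 63°E

Write both endpoints as unit vectors p₁, p₂ with components (cos φ cos λ, cos φ sin λ, sin φ).
The central angle between the endpoints is δ = arccos(p₁·p₂) ≈ 0.709 rad (40.6°). The total great-circle distance is δ·R ≈ 0.709 × 3440 ≈ 2440 nmi, so the target fraction is f = 1000/2440 ≈ 0.410.
Interpolate at f ≈ 0.410 with slerp weights a = sin((1−f)δ)/sin δ ≈ 0.624, b = sin(fδ)/sin δ ≈ 0.440.
p = a·p₁ + b·p₂ ≈ (0.192, 0.376, -0.907); φ = arcsin(p_z) ≈ -65.04°, λ = atan2(p_y, p_x) ≈ 63.01°.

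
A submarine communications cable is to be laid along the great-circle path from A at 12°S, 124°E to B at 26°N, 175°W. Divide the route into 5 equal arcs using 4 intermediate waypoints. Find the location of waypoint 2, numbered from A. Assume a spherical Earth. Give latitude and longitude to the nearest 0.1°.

Convert each endpoint to a unit vector on the sphere (x = cos φ cos λ, y = cos φ sin λ, z = sin φ).
The central angle between the endpoints is δ = arccos(p₁·p₂) ≈ 1.229 rad (70.4°).
Interpolate at f = 2/5 with slerp weights a = sin((1−f)δ)/sin δ ≈ 0.714, b = sin(fδ)/sin δ ≈ 0.501.
p = a·p₁ + b·p₂ ≈ (-0.839, 0.539, 0.071); φ = arcsin(p_z) ≈ 4.09°, λ = atan2(p_y, p_x) ≈ 147.26°.

≈ 4.1°N, 147.3°E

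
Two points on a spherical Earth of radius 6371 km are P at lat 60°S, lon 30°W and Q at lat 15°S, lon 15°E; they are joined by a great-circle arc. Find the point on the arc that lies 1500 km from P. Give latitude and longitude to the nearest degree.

The haversine formula gives a central angle δ ≈ 0.970 rad (55.6°) between the endpoints. The total great-circle distance is δ·R ≈ 0.970 × 6371 ≈ 6177 km, so the target fraction is f = 1500/6177 ≈ 0.243.
Interpolate at f ≈ 0.243 with slerp weights a = sin((1−f)δ)/sin δ ≈ 0.812, b = sin(fδ)/sin δ ≈ 0.283.
p = a·p₁ + b·p₂ ≈ (0.616, -0.132, -0.777); φ = arcsin(p_z) ≈ -50.97°, λ = atan2(p_y, p_x) ≈ -12.13°.

≈ lat 51°S, lon 12°W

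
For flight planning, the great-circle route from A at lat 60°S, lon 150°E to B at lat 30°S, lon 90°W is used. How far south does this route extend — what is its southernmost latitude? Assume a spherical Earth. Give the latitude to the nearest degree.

≈ 67°S

The great circle lies in the plane with unit normal n̂ = (p₁ × p₂)/|p₁ × p₂|.
Here n̂_z ≈ +0.384; the vertex latitude is φ_max = arccos|n̂_z| ≈ 67.4°.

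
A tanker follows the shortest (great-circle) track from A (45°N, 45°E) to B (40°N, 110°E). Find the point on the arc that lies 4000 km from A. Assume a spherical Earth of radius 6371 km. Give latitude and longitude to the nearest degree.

Write both endpoints as unit vectors p₁, p₂ with components (cos φ cos λ, cos φ sin λ, sin φ).
The central angle between the endpoints is δ = arccos(p₁·p₂) ≈ 0.818 rad (46.9°). The total great-circle distance is δ·R ≈ 0.818 × 6371 ≈ 5214 km, so the target fraction is f = 4000/5214 ≈ 0.767.
Interpolate at f ≈ 0.767 with slerp weights a = sin((1−f)δ)/sin δ ≈ 0.259, b = sin(fδ)/sin δ ≈ 0.805.
p = a·p₁ + b·p₂ ≈ (-0.081, 0.709, 0.701); φ = arcsin(p_z) ≈ 44.48°, λ = atan2(p_y, p_x) ≈ 96.53°.

≈ (44°N, 97°E)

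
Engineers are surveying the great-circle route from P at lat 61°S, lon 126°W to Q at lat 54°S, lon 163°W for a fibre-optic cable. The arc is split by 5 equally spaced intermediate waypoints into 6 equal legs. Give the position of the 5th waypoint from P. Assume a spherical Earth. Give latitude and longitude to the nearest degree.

≈ lat 56°S, lon 158°W

Convert each endpoint to a unit vector on the sphere (x = cos φ cos λ, y = cos φ sin λ, z = sin φ).
The central angle between the endpoints is δ = arccos(p₁·p₂) ≈ 0.362 rad (20.7°).
Interpolate at f = 5/6 with slerp weights a = sin((1−f)δ)/sin δ ≈ 0.170, b = sin(fδ)/sin δ ≈ 0.839.
p = a·p₁ + b·p₂ ≈ (-0.520, -0.211, -0.828); φ = arcsin(p_z) ≈ -55.86°, λ = atan2(p_y, p_x) ≈ -157.92°.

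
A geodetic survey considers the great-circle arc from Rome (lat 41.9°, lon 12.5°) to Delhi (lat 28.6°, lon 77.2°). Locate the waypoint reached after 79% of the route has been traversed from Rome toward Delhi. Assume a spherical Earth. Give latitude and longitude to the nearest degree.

Convert each endpoint to a unit vector on the sphere (x = cos φ cos λ, y = cos φ sin λ, z = sin φ).
The central angle between the endpoints is δ = arccos(p₁·p₂) ≈ 0.929 rad (53.2°).
Interpolate at f = 0.79 with slerp weights a = sin((1−f)δ)/sin δ ≈ 0.242, b = sin(fδ)/sin δ ≈ 0.836.
p = a·p₁ + b·p₂ ≈ (0.338, 0.755, 0.562); φ = arcsin(p_z) ≈ 34.18°, λ = atan2(p_y, p_x) ≈ 65.85°.

≈ lat 34°, lon 66°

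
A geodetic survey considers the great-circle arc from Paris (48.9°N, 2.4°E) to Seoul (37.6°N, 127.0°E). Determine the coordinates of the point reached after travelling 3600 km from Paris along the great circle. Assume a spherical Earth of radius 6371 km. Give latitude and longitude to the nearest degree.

Convert each endpoint to a unit vector on the sphere (x = cos φ cos λ, y = cos φ sin λ, z = sin φ).
The central angle between the endpoints is δ = arccos(p₁·p₂) ≈ 1.406 rad (80.6°). The total great-circle distance is δ·R ≈ 1.406 × 6371 ≈ 8958 km, so the target fraction is f = 3600/8958 ≈ 0.402.
Interpolate at f ≈ 0.402 with slerp weights a = sin((1−f)δ)/sin δ ≈ 0.756, b = sin(fδ)/sin δ ≈ 0.543.
p = a·p₁ + b·p₂ ≈ (0.237, 0.364, 0.901); φ = arcsin(p_z) ≈ 64.23°, λ = atan2(p_y, p_x) ≈ 56.91°.

≈ 64°N, 57°E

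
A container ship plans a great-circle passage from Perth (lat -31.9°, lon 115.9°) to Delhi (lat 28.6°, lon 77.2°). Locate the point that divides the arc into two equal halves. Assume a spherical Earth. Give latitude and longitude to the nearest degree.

≈ lat -2°, lon 96°

The haversine formula gives a central angle δ ≈ 1.236 rad (70.8°) between the endpoints.
Interpolate at f = 1/2 with slerp weights a = sin((1−f)δ)/sin δ ≈ 0.613, b = sin(fδ)/sin δ ≈ 0.613.
p = a·p₁ + b·p₂ ≈ (-0.108, 0.994, -0.031); φ = arcsin(p_z) ≈ -1.75°, λ = atan2(p_y, p_x) ≈ 96.21°.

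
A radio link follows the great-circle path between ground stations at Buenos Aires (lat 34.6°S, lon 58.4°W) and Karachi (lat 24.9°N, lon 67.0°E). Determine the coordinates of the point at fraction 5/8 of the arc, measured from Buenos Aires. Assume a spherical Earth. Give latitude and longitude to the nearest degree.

From cos δ = sin φ₁ sin φ₂ + cos φ₁ cos φ₂ cos Δλ, the central angle is δ ≈ 2.307 rad (132.2°).
Interpolate at f = 5/8 with slerp weights a = sin((1−f)δ)/sin δ ≈ 1.027, b = sin(fδ)/sin δ ≈ 1.338.
p = a·p₁ + b·p₂ ≈ (0.917, 0.397, -0.020); φ = arcsin(p_z) ≈ -1.14°, λ = atan2(p_y, p_x) ≈ 23.41°.

≈ lat 1°S, lon 23°E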